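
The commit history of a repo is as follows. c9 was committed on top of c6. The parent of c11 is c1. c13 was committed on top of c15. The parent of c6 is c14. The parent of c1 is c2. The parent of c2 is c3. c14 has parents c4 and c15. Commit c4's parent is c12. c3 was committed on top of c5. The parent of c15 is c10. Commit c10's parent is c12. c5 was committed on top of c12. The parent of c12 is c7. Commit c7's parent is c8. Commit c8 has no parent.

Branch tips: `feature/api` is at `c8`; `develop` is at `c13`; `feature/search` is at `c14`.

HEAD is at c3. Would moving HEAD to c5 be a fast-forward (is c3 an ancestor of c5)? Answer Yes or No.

A fast-forward from c3 to c5 is possible iff c3 is an ancestor of c5.
Ancestors of c5: {c12, c5, c7, c8}.
c3 is not among them, so fast-forward is not possible.

No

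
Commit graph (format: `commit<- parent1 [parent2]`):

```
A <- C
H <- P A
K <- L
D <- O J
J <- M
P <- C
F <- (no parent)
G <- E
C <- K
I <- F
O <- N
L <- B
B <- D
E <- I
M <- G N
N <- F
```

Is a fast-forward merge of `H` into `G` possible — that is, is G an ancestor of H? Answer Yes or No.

A fast-forward from G to H is possible iff G is an ancestor of H.
Ancestors of H: {A, B, C, D, E, F, G, H, I, J, K, L, M, N, O, P}.
G is among them, so fast-forward is possible.

Yes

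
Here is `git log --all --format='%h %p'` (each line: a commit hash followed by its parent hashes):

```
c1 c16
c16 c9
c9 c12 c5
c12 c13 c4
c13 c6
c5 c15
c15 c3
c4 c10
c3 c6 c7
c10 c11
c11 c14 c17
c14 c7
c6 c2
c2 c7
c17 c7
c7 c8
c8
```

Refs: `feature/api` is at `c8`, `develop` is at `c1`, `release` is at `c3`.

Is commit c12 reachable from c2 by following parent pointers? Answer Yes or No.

Ancestors of c2: {c2, c7, c8}.
c12 is not in that set, so it is not an ancestor of c2.

No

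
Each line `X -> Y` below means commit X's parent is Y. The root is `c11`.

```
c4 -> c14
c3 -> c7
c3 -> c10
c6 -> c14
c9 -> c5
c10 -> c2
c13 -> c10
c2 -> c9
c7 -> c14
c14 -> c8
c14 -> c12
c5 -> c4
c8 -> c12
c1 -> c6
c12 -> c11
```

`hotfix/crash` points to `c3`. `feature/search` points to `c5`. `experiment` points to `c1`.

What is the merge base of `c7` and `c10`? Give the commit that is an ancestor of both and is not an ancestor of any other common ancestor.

c14

Ancestors of c7: {c11, c12, c14, c7, c8}.
Ancestors of c10: {c10, c11, c12, c14, c2, c4, c5, c8, c9}.
Common ancestors: {c11, c12, c14, c8}.
Among these, c14 is not an ancestor of any other common ancestor — it is the merge base.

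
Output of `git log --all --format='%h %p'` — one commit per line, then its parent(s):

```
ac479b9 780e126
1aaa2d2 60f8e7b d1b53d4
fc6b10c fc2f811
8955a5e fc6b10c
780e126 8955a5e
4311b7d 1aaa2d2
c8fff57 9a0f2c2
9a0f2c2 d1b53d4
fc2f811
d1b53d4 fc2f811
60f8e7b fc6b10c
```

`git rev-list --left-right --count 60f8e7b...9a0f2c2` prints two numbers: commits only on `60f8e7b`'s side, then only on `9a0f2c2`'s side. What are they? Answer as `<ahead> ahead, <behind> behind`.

Reachable from 60f8e7b: {60f8e7b, fc2f811, fc6b10c}.
Reachable from 9a0f2c2: {9a0f2c2, d1b53d4, fc2f811}.
Only in 60f8e7b's history (ahead): {60f8e7b, fc6b10c} — 2.
Only in 9a0f2c2's history (behind): {9a0f2c2, d1b53d4} — 2.

2 ahead, 2 behind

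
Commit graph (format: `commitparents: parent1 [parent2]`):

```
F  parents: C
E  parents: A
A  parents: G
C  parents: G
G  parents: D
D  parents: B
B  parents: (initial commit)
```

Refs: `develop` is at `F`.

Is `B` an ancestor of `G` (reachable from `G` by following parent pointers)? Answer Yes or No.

Yes

Ancestors of G (commits reachable by following parents): {B, D, G}.
B is in that set, so it is an ancestor of G.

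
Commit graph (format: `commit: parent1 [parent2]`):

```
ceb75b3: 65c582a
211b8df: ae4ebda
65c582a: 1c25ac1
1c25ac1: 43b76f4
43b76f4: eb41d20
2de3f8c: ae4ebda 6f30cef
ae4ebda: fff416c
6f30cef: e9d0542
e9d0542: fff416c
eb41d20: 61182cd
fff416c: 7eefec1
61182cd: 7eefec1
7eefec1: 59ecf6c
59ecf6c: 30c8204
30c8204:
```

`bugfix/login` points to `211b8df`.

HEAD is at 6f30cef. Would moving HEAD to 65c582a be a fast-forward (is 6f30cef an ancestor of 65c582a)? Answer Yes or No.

No

A fast-forward from 6f30cef to 65c582a is possible iff 6f30cef is an ancestor of 65c582a.
Ancestors of 65c582a: {1c25ac1, 30c8204, 43b76f4, 59ecf6c, 61182cd, 65c582a, 7eefec1, eb41d20}.
6f30cef is not among them, so fast-forward is not possible.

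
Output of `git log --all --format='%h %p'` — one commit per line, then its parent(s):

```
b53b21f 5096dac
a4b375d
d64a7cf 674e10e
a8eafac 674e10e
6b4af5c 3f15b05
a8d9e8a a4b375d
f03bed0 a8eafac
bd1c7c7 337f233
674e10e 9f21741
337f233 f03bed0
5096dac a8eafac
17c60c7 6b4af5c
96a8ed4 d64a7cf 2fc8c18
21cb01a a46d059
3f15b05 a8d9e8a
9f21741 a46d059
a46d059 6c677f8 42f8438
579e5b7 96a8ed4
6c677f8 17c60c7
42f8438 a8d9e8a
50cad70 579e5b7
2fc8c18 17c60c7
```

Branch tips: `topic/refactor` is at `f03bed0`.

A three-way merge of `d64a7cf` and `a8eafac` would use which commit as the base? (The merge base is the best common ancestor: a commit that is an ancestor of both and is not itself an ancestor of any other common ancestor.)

674e10e

Ancestors of d64a7cf: {17c60c7, 3f15b05, 42f8438, 674e10e, 6b4af5c, 6c677f8, 9f21741, a46d059, a4b375d, a8d9e8a, d64a7cf}.
Ancestors of a8eafac: {17c60c7, 3f15b05, 42f8438, 674e10e, 6b4af5c, 6c677f8, 9f21741, a46d059, a4b375d, a8d9e8a, a8eafac}.
Common ancestors: {17c60c7, 3f15b05, 42f8438, 674e10e, 6b4af5c, 6c677f8, 9f21741, a46d059, a4b375d, a8d9e8a}.
Among these, 674e10e is not an ancestor of any other common ancestor — it is the merge base.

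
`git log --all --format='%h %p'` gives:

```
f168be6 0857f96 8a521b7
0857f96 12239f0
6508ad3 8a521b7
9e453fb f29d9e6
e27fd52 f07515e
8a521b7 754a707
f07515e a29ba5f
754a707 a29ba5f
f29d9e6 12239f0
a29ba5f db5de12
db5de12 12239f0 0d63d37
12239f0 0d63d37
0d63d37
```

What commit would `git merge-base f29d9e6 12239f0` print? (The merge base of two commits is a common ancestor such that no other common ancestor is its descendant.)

Ancestors of f29d9e6: {0d63d37, 12239f0, f29d9e6}.
Ancestors of 12239f0: {0d63d37, 12239f0}.
Common ancestors: {0d63d37, 12239f0}.
Among these, 12239f0 is not an ancestor of any other common ancestor — it is the merge base.

12239f0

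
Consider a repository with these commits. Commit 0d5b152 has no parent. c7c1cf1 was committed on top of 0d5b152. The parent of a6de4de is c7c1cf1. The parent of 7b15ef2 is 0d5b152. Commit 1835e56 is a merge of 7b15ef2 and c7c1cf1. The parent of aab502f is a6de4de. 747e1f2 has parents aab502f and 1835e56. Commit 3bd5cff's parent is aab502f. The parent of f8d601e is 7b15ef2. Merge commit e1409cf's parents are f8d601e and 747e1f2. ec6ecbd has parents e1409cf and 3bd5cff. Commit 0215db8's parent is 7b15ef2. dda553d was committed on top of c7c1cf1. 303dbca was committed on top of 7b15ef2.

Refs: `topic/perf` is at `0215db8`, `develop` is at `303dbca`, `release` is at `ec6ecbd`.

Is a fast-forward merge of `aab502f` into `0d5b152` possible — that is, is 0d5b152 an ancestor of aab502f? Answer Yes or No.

A fast-forward from 0d5b152 to aab502f is possible iff 0d5b152 is an ancestor of aab502f.
Ancestors of aab502f: {0d5b152, a6de4de, aab502f, c7c1cf1}.
0d5b152 is among them, so fast-forward is possible.

Yes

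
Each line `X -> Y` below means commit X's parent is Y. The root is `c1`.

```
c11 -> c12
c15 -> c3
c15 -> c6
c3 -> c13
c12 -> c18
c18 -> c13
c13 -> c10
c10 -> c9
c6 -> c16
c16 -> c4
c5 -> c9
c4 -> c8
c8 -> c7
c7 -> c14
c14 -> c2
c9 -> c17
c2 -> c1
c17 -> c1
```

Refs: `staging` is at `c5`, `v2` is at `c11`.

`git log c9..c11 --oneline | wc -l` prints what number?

5

Reachable from c11: {c1, c10, c11, c12, c13, c17, c18, c9}.
Reachable from c9: {c1, c17, c9}.
In c11's history but not c9's: {c10, c11, c12, c13, c18} — 5 commits.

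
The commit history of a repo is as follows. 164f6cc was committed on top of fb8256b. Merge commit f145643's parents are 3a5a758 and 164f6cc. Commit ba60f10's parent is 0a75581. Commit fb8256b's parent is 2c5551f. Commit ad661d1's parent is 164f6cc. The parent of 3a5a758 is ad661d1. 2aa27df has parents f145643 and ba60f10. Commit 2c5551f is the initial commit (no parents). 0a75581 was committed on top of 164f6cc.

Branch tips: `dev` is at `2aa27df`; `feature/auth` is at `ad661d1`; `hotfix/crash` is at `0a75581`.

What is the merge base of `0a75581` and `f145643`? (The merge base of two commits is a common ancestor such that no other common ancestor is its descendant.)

Ancestors of 0a75581: {0a75581, 164f6cc, 2c5551f, fb8256b}.
Ancestors of f145643: {164f6cc, 2c5551f, 3a5a758, ad661d1, f145643, fb8256b}.
Common ancestors: {164f6cc, 2c5551f, fb8256b}.
Among these, 164f6cc is not an ancestor of any other common ancestor — it is the merge base.

164f6cc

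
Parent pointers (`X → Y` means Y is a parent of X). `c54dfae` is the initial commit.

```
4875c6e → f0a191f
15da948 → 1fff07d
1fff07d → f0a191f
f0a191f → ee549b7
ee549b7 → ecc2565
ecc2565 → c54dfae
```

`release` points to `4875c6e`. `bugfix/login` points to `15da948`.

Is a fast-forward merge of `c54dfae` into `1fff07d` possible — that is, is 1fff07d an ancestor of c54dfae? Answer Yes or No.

A fast-forward from 1fff07d to c54dfae is possible iff 1fff07d is an ancestor of c54dfae.
Ancestors of c54dfae: {c54dfae}.
1fff07d is not among them, so fast-forward is not possible.

No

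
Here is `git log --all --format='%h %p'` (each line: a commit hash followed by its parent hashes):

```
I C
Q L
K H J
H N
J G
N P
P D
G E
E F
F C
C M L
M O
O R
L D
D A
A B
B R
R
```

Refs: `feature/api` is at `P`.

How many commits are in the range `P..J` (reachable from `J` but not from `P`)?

8

Reachable from J: {A, B, C, D, E, F, G, J, L, M, O, R}.
Reachable from P: {A, B, D, P, R}.
In J's history but not P's: {C, E, F, G, J, L, M, O} — 8 commits.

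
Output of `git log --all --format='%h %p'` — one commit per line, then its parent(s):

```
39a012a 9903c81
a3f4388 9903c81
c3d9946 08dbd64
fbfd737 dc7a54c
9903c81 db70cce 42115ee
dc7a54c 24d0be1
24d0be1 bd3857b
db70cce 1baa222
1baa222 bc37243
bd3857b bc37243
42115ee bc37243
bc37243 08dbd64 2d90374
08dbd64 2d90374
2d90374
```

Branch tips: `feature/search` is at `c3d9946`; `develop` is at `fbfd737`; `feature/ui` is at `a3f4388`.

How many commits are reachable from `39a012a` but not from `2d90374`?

Reachable from 39a012a: {08dbd64, 1baa222, 2d90374, 39a012a, 42115ee, 9903c81, bc37243, db70cce}.
Reachable from 2d90374: {2d90374}.
In 39a012a's history but not 2d90374's: {08dbd64, 1baa222, 39a012a, 42115ee, 9903c81, bc37243, db70cce} — 7 commits.

7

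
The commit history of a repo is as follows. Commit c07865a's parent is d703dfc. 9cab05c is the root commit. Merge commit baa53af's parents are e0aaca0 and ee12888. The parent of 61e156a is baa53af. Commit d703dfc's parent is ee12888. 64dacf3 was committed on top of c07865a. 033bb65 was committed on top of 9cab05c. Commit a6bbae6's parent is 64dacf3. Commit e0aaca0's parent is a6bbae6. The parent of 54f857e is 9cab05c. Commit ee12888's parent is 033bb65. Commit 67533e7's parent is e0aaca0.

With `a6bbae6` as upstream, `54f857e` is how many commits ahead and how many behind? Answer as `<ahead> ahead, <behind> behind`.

Reachable from 54f857e: {54f857e, 9cab05c}.
Reachable from a6bbae6: {033bb65, 64dacf3, 9cab05c, a6bbae6, c07865a, d703dfc, ee12888}.
Only in 54f857e's history (ahead): {54f857e} — 1.
Only in a6bbae6's history (behind): {033bb65, 64dacf3, a6bbae6, c07865a, d703dfc, ee12888} — 6.

1 ahead, 6 behind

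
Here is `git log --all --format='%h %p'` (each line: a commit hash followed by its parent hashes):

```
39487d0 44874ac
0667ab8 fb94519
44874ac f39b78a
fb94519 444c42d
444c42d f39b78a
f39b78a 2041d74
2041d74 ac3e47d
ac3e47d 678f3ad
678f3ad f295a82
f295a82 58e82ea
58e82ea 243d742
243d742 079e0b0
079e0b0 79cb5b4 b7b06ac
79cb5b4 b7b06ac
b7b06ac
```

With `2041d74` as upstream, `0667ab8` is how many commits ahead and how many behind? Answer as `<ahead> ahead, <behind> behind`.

4 ahead, 0 behind

Reachable from 0667ab8: {0667ab8, 079e0b0, 2041d74, 243d742, 444c42d, 58e82ea, 678f3ad, 79cb5b4, ac3e47d, b7b06ac, f295a82, f39b78a, fb94519}.
Reachable from 2041d74: {079e0b0, 2041d74, 243d742, 58e82ea, 678f3ad, 79cb5b4, ac3e47d, b7b06ac, f295a82}.
Only in 0667ab8's history (ahead): {0667ab8, 444c42d, f39b78a, fb94519} — 4.
Only in 2041d74's history (behind): {} — 0.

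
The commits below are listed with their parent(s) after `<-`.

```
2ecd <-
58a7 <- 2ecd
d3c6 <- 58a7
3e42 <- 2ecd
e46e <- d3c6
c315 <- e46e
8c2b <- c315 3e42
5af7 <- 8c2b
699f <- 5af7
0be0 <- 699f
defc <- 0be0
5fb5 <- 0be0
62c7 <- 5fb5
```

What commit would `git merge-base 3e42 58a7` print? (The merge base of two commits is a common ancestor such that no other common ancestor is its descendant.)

2ecd

Ancestors of 3e42: {2ecd, 3e42}.
Ancestors of 58a7: {2ecd, 58a7}.
Common ancestors: {2ecd}.
The only common ancestor is 2ecd, so it is the merge base.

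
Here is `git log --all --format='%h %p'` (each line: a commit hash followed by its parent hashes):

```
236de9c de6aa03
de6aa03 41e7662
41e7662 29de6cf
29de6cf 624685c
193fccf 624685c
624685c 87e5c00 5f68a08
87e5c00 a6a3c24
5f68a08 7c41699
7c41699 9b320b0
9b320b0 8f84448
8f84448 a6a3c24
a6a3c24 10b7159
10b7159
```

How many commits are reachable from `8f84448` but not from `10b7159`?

Reachable from 8f84448: {10b7159, 8f84448, a6a3c24}.
Reachable from 10b7159: {10b7159}.
In 8f84448's history but not 10b7159's: {8f84448, a6a3c24} — 2 commits.

2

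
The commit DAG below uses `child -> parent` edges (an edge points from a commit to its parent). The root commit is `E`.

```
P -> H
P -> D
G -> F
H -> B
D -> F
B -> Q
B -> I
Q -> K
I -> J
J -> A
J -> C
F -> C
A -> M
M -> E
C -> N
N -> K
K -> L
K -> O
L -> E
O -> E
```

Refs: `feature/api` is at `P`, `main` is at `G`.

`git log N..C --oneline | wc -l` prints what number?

Reachable from C: {C, E, K, L, N, O}.
Reachable from N: {E, K, L, N, O}.
In C's history but not N's: {C} — 1 commit.

1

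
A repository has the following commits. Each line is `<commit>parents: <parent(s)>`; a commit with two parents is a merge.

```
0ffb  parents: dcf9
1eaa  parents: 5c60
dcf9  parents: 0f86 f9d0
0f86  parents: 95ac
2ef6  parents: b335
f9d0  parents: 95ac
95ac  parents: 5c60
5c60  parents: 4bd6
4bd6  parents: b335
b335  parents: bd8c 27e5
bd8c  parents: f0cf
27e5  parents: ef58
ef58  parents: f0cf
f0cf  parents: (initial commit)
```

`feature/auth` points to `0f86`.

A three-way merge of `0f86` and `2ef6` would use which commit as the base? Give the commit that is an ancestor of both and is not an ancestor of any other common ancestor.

b335

Ancestors of 0f86: {0f86, 27e5, 4bd6, 5c60, 95ac, b335, bd8c, ef58, f0cf}.
Ancestors of 2ef6: {27e5, 2ef6, b335, bd8c, ef58, f0cf}.
Common ancestors: {27e5, b335, bd8c, ef58, f0cf}.
Among these, b335 is not an ancestor of any other common ancestor — it is the merge base.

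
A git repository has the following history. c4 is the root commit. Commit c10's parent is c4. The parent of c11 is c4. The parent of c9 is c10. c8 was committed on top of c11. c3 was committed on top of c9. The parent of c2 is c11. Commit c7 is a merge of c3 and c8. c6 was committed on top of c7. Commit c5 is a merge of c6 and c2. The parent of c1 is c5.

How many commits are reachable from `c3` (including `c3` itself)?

4

Walking parent pointers from c3: reachable set = {c10, c3, c4, c9}.
That is 4 commits.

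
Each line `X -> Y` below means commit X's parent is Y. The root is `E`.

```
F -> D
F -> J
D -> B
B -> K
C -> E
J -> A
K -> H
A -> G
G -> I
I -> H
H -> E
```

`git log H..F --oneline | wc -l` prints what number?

8

Reachable from F: {A, B, D, E, F, G, H, I, J, K}.
Reachable from H: {E, H}.
In F's history but not H's: {A, B, D, F, G, I, J, K} — 8 commits.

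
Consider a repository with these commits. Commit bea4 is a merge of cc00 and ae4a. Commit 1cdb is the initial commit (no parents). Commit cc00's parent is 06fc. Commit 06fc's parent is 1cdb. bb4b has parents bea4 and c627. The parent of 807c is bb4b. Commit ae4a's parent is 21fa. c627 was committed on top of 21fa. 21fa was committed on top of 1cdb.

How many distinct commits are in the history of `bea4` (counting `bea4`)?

Walking parent pointers from bea4: reachable set = {06fc, 1cdb, 21fa, ae4a, bea4, cc00}.
That is 6 commits.

6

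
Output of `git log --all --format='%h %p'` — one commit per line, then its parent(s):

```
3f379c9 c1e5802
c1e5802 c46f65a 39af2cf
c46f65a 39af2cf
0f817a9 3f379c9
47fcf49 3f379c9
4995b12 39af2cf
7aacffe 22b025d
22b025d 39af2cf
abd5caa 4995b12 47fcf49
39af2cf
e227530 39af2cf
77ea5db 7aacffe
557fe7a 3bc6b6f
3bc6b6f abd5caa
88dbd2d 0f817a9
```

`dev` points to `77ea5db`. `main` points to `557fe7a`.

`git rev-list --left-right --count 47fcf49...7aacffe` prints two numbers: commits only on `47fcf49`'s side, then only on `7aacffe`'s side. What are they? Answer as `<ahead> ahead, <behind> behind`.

4 ahead, 2 behind

Reachable from 47fcf49: {39af2cf, 3f379c9, 47fcf49, c1e5802, c46f65a}.
Reachable from 7aacffe: {22b025d, 39af2cf, 7aacffe}.
Only in 47fcf49's history (ahead): {3f379c9, 47fcf49, c1e5802, c46f65a} — 4.
Only in 7aacffe's history (behind): {22b025d, 7aacffe} — 2.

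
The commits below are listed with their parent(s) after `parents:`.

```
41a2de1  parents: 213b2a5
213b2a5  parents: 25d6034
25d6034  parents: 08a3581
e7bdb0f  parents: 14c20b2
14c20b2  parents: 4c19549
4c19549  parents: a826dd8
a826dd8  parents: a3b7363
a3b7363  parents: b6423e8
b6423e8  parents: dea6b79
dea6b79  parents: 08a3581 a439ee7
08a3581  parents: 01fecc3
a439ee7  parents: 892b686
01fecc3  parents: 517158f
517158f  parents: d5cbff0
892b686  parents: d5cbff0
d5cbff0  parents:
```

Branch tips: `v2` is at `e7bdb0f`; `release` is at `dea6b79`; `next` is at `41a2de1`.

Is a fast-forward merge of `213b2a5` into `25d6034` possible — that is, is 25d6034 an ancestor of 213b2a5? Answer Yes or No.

Yes

A fast-forward from 25d6034 to 213b2a5 is possible iff 25d6034 is an ancestor of 213b2a5.
Ancestors of 213b2a5: {01fecc3, 08a3581, 213b2a5, 25d6034, 517158f, d5cbff0}.
25d6034 is among them, so fast-forward is possible.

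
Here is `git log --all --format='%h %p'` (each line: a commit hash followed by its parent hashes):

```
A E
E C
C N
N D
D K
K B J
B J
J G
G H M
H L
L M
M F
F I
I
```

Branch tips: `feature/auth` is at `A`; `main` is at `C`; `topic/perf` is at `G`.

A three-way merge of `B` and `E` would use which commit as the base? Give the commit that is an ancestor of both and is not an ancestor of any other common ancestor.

Ancestors of B: {B, F, G, H, I, J, L, M}.
Ancestors of E: {B, C, D, E, F, G, H, I, J, K, L, M, N}.
Common ancestors: {B, F, G, H, I, J, L, M}.
Among these, B is not an ancestor of any other common ancestor — it is the merge base.

B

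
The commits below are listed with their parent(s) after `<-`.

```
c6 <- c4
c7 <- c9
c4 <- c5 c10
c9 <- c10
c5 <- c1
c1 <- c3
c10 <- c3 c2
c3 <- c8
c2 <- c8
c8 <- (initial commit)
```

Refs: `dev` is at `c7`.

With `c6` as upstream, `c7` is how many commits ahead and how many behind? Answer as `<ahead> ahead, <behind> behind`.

Reachable from c7: {c10, c2, c3, c7, c8, c9}.
Reachable from c6: {c1, c10, c2, c3, c4, c5, c6, c8}.
Only in c7's history (ahead): {c7, c9} — 2.
Only in c6's history (behind): {c1, c4, c5, c6} — 4.

2 ahead, 4 behind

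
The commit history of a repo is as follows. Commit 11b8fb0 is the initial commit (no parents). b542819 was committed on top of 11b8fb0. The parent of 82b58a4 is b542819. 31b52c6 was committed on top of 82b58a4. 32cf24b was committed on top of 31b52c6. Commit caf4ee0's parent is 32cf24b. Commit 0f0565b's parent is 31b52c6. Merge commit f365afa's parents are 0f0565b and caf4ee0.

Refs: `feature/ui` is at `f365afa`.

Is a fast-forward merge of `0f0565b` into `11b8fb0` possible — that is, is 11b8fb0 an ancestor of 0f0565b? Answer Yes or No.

A fast-forward from 11b8fb0 to 0f0565b is possible iff 11b8fb0 is an ancestor of 0f0565b.
Ancestors of 0f0565b: {0f0565b, 11b8fb0, 31b52c6, 82b58a4, b542819}.
11b8fb0 is among them, so fast-forward is possible.

Yes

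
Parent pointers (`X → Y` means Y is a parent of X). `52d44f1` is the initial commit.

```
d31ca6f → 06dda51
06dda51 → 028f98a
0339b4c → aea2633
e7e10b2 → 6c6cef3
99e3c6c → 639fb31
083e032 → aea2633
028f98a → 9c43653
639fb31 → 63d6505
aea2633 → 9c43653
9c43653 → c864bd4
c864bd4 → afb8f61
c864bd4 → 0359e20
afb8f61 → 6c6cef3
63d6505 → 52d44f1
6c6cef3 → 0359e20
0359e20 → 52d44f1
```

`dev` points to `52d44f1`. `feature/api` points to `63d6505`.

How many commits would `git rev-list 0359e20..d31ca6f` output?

7

Reachable from d31ca6f: {028f98a, 0359e20, 06dda51, 52d44f1, 6c6cef3, 9c43653, afb8f61, c864bd4, d31ca6f}.
Reachable from 0359e20: {0359e20, 52d44f1}.
In d31ca6f's history but not 0359e20's: {028f98a, 06dda51, 6c6cef3, 9c43653, afb8f61, c864bd4, d31ca6f} — 7 commits.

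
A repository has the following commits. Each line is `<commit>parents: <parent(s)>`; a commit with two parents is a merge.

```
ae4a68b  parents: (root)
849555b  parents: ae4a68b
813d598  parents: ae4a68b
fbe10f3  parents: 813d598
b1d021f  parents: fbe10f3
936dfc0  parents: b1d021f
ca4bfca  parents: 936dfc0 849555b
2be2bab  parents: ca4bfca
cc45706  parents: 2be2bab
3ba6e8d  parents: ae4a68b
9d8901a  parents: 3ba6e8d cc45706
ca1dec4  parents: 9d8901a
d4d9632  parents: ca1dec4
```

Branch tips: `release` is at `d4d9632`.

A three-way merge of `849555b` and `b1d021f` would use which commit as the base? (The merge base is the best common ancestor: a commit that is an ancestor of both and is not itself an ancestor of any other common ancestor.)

Ancestors of 849555b: {849555b, ae4a68b}.
Ancestors of b1d021f: {813d598, ae4a68b, b1d021f, fbe10f3}.
Common ancestors: {ae4a68b}.
The only common ancestor is ae4a68b, so it is the merge base.

ae4a68b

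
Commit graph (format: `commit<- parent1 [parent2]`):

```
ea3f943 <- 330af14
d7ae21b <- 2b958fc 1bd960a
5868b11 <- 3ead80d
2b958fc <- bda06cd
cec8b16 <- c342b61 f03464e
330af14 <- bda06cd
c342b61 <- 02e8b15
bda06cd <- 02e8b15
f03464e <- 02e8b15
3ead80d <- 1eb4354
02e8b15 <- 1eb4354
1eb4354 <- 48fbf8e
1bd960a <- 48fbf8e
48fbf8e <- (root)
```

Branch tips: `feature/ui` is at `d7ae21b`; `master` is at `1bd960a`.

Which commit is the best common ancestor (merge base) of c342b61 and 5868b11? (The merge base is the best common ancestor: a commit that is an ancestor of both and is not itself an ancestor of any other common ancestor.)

Ancestors of c342b61: {02e8b15, 1eb4354, 48fbf8e, c342b61}.
Ancestors of 5868b11: {1eb4354, 3ead80d, 48fbf8e, 5868b11}.
Common ancestors: {1eb4354, 48fbf8e}.
Among these, 1eb4354 is not an ancestor of any other common ancestor — it is the merge base.

1eb4354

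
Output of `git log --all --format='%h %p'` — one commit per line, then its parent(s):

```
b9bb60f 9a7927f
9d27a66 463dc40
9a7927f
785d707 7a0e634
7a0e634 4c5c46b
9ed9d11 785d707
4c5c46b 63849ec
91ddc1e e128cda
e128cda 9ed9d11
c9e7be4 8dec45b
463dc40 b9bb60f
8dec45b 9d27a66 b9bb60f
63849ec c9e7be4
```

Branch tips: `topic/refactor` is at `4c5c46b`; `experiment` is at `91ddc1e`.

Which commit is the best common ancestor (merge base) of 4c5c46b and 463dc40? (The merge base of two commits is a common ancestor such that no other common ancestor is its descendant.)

Ancestors of 4c5c46b: {463dc40, 4c5c46b, 63849ec, 8dec45b, 9a7927f, 9d27a66, b9bb60f, c9e7be4}.
Ancestors of 463dc40: {463dc40, 9a7927f, b9bb60f}.
Common ancestors: {463dc40, 9a7927f, b9bb60f}.
Among these, 463dc40 is not an ancestor of any other common ancestor — it is the merge base.

463dc40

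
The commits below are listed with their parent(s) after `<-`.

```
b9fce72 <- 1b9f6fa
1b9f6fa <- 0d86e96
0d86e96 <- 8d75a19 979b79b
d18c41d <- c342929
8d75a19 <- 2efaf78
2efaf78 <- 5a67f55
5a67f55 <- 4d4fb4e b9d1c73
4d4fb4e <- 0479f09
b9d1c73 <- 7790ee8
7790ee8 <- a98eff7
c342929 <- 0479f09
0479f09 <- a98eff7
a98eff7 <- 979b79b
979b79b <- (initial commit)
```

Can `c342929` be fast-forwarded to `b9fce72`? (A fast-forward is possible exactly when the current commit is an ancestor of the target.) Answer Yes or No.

No

A fast-forward from c342929 to b9fce72 is possible iff c342929 is an ancestor of b9fce72.
Ancestors of b9fce72: {0479f09, 0d86e96, 1b9f6fa, 2efaf78, 4d4fb4e, 5a67f55, 7790ee8, 8d75a19, 979b79b, a98eff7, b9d1c73, b9fce72}.
c342929 is not among them, so fast-forward is not possible.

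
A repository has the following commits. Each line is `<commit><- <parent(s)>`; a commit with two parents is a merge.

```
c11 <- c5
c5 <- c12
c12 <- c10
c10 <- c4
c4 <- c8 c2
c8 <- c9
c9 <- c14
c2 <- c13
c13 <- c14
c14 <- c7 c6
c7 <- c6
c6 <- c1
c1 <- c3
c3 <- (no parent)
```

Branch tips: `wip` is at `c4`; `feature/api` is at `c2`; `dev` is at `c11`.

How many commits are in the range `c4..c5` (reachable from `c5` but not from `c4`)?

3

Reachable from c5: {c1, c10, c12, c13, c14, c2, c3, c4, c5, c6, c7, c8, c9}.
Reachable from c4: {c1, c13, c14, c2, c3, c4, c6, c7, c8, c9}.
In c5's history but not c4's: {c10, c12, c5} — 3 commits.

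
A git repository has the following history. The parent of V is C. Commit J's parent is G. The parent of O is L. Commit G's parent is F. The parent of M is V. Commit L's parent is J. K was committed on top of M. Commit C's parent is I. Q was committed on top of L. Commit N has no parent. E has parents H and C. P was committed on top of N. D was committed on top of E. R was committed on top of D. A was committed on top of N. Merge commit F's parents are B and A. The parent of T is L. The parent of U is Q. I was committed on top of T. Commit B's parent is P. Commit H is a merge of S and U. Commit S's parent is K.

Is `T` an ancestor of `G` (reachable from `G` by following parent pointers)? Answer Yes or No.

Ancestors of G: {A, B, F, G, N, P}.
T is not in that set, so it is not an ancestor of G.

No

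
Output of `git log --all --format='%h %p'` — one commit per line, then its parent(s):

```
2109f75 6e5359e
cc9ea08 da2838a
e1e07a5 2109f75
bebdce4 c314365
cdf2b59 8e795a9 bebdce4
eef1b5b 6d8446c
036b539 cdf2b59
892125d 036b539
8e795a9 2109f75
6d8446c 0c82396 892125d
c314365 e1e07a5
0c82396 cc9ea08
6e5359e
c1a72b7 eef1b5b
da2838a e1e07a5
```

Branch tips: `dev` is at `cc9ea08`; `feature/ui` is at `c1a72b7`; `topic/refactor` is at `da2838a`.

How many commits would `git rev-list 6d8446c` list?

Walking parent pointers from 6d8446c: reachable set = {036b539, 0c82396, 2109f75, 6d8446c, 6e5359e, 892125d, 8e795a9, bebdce4, c314365, cc9ea08, cdf2b59, da2838a, e1e07a5}.
That is 13 commits.

13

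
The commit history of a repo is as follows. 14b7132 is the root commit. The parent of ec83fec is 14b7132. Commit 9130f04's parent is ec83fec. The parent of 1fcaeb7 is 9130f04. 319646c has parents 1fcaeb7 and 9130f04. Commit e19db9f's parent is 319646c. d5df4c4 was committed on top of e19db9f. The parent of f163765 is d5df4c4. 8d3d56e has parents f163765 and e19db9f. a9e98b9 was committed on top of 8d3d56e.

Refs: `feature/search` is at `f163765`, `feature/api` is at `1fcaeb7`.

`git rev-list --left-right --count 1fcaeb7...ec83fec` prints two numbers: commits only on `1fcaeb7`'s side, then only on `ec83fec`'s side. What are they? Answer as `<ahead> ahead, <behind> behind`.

2 ahead, 0 behind

Reachable from 1fcaeb7: {14b7132, 1fcaeb7, 9130f04, ec83fec}.
Reachable from ec83fec: {14b7132, ec83fec}.
Only in 1fcaeb7's history (ahead): {1fcaeb7, 9130f04} — 2.
Only in ec83fec's history (behind): {} — 0.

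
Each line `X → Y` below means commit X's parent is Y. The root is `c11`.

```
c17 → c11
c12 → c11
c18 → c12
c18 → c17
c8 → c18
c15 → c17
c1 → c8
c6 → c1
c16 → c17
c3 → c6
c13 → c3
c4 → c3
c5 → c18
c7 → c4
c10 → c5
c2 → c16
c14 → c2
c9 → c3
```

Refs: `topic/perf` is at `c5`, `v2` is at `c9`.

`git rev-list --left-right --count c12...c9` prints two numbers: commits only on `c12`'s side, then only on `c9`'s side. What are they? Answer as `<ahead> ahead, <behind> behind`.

Reachable from c12: {c11, c12}.
Reachable from c9: {c1, c11, c12, c17, c18, c3, c6, c8, c9}.
Only in c12's history (ahead): {} — 0.
Only in c9's history (behind): {c1, c17, c18, c3, c6, c8, c9} — 7.

0 ahead, 7 behind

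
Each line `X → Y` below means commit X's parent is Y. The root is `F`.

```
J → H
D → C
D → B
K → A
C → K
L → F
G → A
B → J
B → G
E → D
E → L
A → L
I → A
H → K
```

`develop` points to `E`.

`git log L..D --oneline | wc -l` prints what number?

8

Reachable from D: {A, B, C, D, F, G, H, J, K, L}.
Reachable from L: {F, L}.
In D's history but not L's: {A, B, C, D, G, H, J, K} — 8 commits.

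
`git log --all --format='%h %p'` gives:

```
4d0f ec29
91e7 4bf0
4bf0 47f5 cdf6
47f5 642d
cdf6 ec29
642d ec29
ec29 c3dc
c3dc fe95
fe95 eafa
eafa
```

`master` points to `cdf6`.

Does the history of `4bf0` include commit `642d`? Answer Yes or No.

Yes

Ancestors of 4bf0 (commits reachable by following parents): {47f5, 4bf0, 642d, c3dc, cdf6, eafa, ec29, fe95}.
642d is in that set, so it is an ancestor of 4bf0.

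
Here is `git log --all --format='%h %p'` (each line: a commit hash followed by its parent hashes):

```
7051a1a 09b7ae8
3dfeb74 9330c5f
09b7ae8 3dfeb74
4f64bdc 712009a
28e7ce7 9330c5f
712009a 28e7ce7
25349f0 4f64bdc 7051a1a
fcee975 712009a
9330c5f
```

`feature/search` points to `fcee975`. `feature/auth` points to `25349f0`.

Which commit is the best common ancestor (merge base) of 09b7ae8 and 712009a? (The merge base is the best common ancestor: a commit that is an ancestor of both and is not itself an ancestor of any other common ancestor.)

9330c5f

Ancestors of 09b7ae8: {09b7ae8, 3dfeb74, 9330c5f}.
Ancestors of 712009a: {28e7ce7, 712009a, 9330c5f}.
Common ancestors: {9330c5f}.
The only common ancestor is 9330c5f, so it is the merge base.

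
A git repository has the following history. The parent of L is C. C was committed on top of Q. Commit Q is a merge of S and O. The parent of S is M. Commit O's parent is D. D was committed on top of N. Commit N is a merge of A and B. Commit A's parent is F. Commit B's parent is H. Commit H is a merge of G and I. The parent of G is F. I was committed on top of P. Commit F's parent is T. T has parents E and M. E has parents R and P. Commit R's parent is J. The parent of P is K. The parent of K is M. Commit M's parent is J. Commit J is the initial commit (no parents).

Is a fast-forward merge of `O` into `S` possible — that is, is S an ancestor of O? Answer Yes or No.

A fast-forward from S to O is possible iff S is an ancestor of O.
Ancestors of O: {A, B, D, E, F, G, H, I, J, K, M, N, O, P, R, T}.
S is not among them, so fast-forward is not possible.

No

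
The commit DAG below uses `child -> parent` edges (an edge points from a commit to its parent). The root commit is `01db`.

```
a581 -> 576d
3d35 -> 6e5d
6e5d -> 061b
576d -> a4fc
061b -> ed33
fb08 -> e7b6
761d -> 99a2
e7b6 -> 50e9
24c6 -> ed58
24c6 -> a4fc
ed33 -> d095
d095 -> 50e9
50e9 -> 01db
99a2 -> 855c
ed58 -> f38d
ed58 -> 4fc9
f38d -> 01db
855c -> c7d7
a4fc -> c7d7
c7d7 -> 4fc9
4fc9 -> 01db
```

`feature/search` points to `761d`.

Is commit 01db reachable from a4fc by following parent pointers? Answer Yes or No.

Ancestors of a4fc (commits reachable by following parents): {01db, 4fc9, a4fc, c7d7}.
01db is in that set, so it is an ancestor of a4fc.

Yes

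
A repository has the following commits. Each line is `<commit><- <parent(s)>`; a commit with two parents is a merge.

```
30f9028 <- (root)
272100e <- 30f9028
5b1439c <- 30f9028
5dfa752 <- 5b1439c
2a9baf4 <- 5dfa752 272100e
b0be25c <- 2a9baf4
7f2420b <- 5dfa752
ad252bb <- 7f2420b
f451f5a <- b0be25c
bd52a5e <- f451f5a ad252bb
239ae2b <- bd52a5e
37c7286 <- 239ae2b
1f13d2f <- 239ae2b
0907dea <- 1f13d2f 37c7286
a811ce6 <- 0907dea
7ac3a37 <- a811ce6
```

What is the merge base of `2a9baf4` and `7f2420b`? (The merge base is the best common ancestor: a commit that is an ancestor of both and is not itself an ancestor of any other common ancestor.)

Ancestors of 2a9baf4: {272100e, 2a9baf4, 30f9028, 5b1439c, 5dfa752}.
Ancestors of 7f2420b: {30f9028, 5b1439c, 5dfa752, 7f2420b}.
Common ancestors: {30f9028, 5b1439c, 5dfa752}.
Among these, 5dfa752 is not an ancestor of any other common ancestor — it is the merge base.

5dfa752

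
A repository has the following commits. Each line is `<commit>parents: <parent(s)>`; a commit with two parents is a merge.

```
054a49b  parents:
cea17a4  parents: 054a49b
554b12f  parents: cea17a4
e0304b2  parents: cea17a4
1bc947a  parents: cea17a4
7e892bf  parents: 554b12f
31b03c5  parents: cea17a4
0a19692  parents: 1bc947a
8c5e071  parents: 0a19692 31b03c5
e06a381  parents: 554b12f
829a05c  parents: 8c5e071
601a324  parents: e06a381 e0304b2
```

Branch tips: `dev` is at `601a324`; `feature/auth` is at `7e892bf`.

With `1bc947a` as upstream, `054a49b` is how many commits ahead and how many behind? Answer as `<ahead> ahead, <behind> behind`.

0 ahead, 2 behind

Reachable from 054a49b: {054a49b}.
Reachable from 1bc947a: {054a49b, 1bc947a, cea17a4}.
Only in 054a49b's history (ahead): {} — 0.
Only in 1bc947a's history (behind): {1bc947a, cea17a4} — 2.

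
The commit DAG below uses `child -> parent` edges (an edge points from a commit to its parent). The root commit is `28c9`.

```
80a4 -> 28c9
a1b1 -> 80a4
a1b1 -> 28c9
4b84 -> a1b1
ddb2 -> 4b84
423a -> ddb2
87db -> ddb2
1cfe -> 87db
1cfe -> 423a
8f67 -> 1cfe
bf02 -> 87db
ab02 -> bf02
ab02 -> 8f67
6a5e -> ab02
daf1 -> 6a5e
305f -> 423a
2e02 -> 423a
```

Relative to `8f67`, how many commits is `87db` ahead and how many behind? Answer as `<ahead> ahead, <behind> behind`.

0 ahead, 3 behind

Reachable from 87db: {28c9, 4b84, 80a4, 87db, a1b1, ddb2}.
Reachable from 8f67: {1cfe, 28c9, 423a, 4b84, 80a4, 87db, 8f67, a1b1, ddb2}.
Only in 87db's history (ahead): {} — 0.
Only in 8f67's history (behind): {1cfe, 423a, 8f67} — 3.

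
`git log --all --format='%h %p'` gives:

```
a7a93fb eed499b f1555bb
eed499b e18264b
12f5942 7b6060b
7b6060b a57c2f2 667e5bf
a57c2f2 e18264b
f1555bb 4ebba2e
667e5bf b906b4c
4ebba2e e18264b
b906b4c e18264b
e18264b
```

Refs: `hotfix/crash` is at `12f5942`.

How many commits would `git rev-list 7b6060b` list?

Walking parent pointers from 7b6060b: reachable set = {667e5bf, 7b6060b, a57c2f2, b906b4c, e18264b}.
That is 5 commits.

5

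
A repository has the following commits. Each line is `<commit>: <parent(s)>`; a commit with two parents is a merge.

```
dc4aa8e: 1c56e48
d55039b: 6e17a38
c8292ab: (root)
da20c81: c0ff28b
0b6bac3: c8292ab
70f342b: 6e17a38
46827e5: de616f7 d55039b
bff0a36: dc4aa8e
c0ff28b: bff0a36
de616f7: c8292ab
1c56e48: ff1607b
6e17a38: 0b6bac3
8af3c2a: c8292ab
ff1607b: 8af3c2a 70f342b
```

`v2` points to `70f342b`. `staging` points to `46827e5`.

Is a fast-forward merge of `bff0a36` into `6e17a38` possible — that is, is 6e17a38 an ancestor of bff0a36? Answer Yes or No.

A fast-forward from 6e17a38 to bff0a36 is possible iff 6e17a38 is an ancestor of bff0a36.
Ancestors of bff0a36: {0b6bac3, 1c56e48, 6e17a38, 70f342b, 8af3c2a, bff0a36, c8292ab, dc4aa8e, ff1607b}.
6e17a38 is among them, so fast-forward is possible.

Yes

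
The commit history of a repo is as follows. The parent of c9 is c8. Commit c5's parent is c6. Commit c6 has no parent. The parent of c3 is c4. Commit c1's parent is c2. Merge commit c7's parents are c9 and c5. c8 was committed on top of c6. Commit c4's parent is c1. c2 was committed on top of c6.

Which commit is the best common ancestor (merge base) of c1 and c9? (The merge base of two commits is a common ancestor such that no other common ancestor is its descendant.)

Ancestors of c1: {c1, c2, c6}.
Ancestors of c9: {c6, c8, c9}.
Common ancestors: {c6}.
The only common ancestor is c6, so it is the merge base.

c6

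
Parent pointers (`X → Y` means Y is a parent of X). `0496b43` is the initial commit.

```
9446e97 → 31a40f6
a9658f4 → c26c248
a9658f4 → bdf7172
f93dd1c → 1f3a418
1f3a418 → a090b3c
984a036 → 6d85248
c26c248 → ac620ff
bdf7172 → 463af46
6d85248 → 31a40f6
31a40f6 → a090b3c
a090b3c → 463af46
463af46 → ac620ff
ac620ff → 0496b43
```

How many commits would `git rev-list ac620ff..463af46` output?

1

Reachable from 463af46: {0496b43, 463af46, ac620ff}.
Reachable from ac620ff: {0496b43, ac620ff}.
In 463af46's history but not ac620ff's: {463af46} — 1 commit.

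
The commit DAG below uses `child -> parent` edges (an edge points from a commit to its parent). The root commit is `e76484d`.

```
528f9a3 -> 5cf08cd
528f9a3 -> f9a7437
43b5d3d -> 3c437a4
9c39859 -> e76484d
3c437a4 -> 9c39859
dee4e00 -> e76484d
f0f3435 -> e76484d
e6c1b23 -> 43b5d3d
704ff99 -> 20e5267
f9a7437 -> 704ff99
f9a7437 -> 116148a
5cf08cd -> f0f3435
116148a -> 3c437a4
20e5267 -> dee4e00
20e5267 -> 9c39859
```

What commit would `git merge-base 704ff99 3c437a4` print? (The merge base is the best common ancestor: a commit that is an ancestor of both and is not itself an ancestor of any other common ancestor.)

9c39859

Ancestors of 704ff99: {20e5267, 704ff99, 9c39859, dee4e00, e76484d}.
Ancestors of 3c437a4: {3c437a4, 9c39859, e76484d}.
Common ancestors: {9c39859, e76484d}.
Among these, 9c39859 is not an ancestor of any other common ancestor — it is the merge base.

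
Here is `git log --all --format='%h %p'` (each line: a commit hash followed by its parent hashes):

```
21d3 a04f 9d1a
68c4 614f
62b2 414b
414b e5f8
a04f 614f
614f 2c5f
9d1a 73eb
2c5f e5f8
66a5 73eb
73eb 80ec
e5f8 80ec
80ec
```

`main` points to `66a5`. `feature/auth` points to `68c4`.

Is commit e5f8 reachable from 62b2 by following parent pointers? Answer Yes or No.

Yes

Ancestors of 62b2 (commits reachable by following parents): {414b, 62b2, 80ec, e5f8}.
e5f8 is in that set, so it is an ancestor of 62b2.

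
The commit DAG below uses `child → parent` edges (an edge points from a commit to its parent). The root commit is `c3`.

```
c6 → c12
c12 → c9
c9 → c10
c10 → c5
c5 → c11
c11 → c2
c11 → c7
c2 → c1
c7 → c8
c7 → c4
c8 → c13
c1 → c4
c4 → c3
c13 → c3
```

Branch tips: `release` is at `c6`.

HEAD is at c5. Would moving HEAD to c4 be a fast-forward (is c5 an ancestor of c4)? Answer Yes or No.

A fast-forward from c5 to c4 is possible iff c5 is an ancestor of c4.
Ancestors of c4: {c3, c4}.
c5 is not among them, so fast-forward is not possible.

No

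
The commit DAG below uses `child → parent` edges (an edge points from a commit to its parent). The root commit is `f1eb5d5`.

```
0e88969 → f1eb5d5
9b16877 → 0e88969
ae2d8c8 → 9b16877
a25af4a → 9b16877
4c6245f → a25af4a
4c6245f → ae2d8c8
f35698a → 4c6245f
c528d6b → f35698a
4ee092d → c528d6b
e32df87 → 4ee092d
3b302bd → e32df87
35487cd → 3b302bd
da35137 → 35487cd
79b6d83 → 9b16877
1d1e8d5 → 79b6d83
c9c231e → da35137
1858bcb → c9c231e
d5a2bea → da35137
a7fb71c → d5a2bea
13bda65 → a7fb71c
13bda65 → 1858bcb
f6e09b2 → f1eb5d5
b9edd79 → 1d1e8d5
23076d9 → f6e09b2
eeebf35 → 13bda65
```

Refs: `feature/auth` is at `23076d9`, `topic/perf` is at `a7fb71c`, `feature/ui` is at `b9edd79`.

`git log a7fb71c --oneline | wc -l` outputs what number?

Walking parent pointers from a7fb71c: reachable set = {0e88969, 35487cd, 3b302bd, 4c6245f, 4ee092d, 9b16877, a25af4a, a7fb71c, ae2d8c8, c528d6b, d5a2bea, da35137, e32df87, f1eb5d5, f35698a}.
That is 15 commits.

15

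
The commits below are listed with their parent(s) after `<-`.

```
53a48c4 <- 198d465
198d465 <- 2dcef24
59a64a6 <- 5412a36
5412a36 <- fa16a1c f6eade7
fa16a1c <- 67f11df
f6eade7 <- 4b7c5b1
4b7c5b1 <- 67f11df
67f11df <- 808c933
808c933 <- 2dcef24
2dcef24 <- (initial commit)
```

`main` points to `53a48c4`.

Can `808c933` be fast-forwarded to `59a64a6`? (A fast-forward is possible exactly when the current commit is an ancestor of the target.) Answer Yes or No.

A fast-forward from 808c933 to 59a64a6 is possible iff 808c933 is an ancestor of 59a64a6.
Ancestors of 59a64a6: {2dcef24, 4b7c5b1, 5412a36, 59a64a6, 67f11df, 808c933, f6eade7, fa16a1c}.
808c933 is among them, so fast-forward is possible.

Yes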